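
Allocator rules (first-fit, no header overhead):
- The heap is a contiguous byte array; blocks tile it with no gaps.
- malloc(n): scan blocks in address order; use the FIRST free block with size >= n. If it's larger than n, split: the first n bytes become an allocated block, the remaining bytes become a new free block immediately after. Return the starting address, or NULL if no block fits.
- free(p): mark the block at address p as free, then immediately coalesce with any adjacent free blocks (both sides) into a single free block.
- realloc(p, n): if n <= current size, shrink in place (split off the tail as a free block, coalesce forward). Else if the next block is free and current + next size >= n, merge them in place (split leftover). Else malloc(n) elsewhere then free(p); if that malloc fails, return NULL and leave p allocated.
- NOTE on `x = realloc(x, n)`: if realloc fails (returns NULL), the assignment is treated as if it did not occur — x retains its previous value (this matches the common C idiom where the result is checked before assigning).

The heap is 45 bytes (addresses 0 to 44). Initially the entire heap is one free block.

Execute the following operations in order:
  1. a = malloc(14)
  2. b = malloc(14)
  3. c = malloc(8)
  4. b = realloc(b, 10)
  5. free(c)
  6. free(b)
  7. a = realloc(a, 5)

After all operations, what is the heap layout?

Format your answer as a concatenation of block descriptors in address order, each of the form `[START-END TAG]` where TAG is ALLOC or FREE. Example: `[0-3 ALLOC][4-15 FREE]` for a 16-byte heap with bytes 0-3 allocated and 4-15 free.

Op 1: a = malloc(14) -> a = 0; heap: [0-13 ALLOC][14-44 FREE]
Op 2: b = malloc(14) -> b = 14; heap: [0-13 ALLOC][14-27 ALLOC][28-44 FREE]
Op 3: c = malloc(8) -> c = 28; heap: [0-13 ALLOC][14-27 ALLOC][28-35 ALLOC][36-44 FREE]
Op 4: b = realloc(b, 10) -> b = 14; heap: [0-13 ALLOC][14-23 ALLOC][24-27 FREE][28-35 ALLOC][36-44 FREE]
Op 5: free(c) -> (freed c); heap: [0-13 ALLOC][14-23 ALLOC][24-44 FREE]
Op 6: free(b) -> (freed b); heap: [0-13 ALLOC][14-44 FREE]
Op 7: a = realloc(a, 5) -> a = 0; heap: [0-4 ALLOC][5-44 FREE]

Answer: [0-4 ALLOC][5-44 FREE]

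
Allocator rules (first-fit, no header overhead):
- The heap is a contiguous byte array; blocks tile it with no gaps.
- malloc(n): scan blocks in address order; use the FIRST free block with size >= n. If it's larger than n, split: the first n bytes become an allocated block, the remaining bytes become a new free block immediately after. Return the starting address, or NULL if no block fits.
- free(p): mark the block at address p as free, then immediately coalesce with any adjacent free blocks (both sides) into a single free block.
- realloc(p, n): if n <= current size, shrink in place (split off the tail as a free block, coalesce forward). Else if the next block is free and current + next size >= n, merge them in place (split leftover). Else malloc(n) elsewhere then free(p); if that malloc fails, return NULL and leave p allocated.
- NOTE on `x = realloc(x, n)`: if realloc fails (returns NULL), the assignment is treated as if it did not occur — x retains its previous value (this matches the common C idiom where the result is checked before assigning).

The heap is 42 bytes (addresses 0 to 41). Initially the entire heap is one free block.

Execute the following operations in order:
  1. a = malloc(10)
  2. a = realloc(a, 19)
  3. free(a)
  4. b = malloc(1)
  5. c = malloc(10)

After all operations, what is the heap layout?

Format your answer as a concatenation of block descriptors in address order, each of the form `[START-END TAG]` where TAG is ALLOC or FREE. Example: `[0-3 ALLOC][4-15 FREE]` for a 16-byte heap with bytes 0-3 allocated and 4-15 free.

Answer: [0-0 ALLOC][1-10 ALLOC][11-41 FREE]

Derivation:
Op 1: a = malloc(10) -> a = 0; heap: [0-9 ALLOC][10-41 FREE]
Op 2: a = realloc(a, 19) -> a = 0; heap: [0-18 ALLOC][19-41 FREE]
Op 3: free(a) -> (freed a); heap: [0-41 FREE]
Op 4: b = malloc(1) -> b = 0; heap: [0-0 ALLOC][1-41 FREE]
Op 5: c = malloc(10) -> c = 1; heap: [0-0 ALLOC][1-10 ALLOC][11-41 FREE]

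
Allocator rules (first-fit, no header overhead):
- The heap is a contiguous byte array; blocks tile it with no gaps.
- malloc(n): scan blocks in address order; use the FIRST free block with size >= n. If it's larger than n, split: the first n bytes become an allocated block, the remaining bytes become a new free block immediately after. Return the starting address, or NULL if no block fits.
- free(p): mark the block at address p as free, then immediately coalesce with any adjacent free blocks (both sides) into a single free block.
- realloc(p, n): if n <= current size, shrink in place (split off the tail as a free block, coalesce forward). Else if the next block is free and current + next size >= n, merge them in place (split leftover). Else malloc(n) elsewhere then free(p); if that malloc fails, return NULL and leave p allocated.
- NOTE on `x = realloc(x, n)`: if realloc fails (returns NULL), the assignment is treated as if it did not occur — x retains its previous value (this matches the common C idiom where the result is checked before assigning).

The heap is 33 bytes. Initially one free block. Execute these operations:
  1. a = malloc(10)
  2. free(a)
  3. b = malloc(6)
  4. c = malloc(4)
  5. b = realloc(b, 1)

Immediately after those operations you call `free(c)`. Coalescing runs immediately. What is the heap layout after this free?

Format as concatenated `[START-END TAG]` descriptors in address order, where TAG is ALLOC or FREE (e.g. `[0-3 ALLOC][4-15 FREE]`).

Op 1: a = malloc(10) -> a = 0; heap: [0-9 ALLOC][10-32 FREE]
Op 2: free(a) -> (freed a); heap: [0-32 FREE]
Op 3: b = malloc(6) -> b = 0; heap: [0-5 ALLOC][6-32 FREE]
Op 4: c = malloc(4) -> c = 6; heap: [0-5 ALLOC][6-9 ALLOC][10-32 FREE]
Op 5: b = realloc(b, 1) -> b = 0; heap: [0-0 ALLOC][1-5 FREE][6-9 ALLOC][10-32 FREE]
free(c): c = 6 -> block [6-9 ALLOC]; mark free, coalesce with adjacent free neighbors -> [0-0 ALLOC][1-32 FREE]

Answer: [0-0 ALLOC][1-32 FREE]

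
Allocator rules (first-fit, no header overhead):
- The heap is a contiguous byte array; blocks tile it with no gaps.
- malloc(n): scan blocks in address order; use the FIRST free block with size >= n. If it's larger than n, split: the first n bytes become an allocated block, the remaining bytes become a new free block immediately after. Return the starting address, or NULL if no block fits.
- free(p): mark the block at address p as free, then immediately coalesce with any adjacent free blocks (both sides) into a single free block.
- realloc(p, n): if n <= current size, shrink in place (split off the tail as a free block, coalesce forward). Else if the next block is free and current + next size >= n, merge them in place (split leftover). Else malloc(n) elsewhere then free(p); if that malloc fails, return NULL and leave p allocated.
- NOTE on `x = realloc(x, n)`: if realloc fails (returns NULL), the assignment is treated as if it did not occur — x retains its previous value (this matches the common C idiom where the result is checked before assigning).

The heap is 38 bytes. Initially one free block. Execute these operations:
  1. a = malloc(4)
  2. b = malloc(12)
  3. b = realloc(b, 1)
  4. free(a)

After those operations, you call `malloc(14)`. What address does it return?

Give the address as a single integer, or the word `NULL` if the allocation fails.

Answer: 5

Derivation:
Op 1: a = malloc(4) -> a = 0; heap: [0-3 ALLOC][4-37 FREE]
Op 2: b = malloc(12) -> b = 4; heap: [0-3 ALLOC][4-15 ALLOC][16-37 FREE]
Op 3: b = realloc(b, 1) -> b = 4; heap: [0-3 ALLOC][4-4 ALLOC][5-37 FREE]
Op 4: free(a) -> (freed a); heap: [0-3 FREE][4-4 ALLOC][5-37 FREE]
malloc(14): first-fit scan over [0-3 FREE][4-4 ALLOC][5-37 FREE] -> 5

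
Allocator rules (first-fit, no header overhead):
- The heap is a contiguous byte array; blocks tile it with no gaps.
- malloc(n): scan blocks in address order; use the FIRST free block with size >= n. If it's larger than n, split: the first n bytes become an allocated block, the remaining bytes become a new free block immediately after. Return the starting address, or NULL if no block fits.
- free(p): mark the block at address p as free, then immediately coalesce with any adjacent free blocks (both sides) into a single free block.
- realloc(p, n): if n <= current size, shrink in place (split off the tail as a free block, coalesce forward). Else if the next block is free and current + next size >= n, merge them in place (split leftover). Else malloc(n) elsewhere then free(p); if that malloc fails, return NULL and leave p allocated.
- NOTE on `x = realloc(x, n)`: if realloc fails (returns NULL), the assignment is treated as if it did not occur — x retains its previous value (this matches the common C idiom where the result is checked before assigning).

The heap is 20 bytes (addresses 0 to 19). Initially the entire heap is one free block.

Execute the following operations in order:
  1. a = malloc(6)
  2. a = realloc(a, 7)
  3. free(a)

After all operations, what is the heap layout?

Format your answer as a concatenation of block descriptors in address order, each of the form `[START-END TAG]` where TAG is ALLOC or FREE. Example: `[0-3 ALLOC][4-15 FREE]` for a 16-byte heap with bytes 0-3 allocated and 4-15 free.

Answer: [0-19 FREE]

Derivation:
Op 1: a = malloc(6) -> a = 0; heap: [0-5 ALLOC][6-19 FREE]
Op 2: a = realloc(a, 7) -> a = 0; heap: [0-6 ALLOC][7-19 FREE]
Op 3: free(a) -> (freed a); heap: [0-19 FREE]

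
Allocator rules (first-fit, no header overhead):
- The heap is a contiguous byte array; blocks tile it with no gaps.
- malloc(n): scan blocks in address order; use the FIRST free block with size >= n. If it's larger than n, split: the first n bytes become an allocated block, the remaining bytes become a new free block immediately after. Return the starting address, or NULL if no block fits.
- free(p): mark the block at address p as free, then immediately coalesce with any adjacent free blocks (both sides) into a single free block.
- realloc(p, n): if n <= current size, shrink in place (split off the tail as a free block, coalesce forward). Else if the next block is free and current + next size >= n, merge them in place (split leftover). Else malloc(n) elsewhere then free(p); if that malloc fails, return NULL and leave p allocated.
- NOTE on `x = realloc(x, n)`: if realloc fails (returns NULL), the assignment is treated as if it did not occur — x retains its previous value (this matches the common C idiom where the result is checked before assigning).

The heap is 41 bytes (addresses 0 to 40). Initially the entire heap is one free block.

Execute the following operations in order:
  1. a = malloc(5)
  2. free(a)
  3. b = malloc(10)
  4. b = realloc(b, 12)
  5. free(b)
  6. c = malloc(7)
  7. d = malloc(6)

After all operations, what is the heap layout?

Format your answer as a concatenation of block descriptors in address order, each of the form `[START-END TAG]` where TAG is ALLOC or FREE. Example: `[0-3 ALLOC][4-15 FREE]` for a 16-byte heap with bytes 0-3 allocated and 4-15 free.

Answer: [0-6 ALLOC][7-12 ALLOC][13-40 FREE]

Derivation:
Op 1: a = malloc(5) -> a = 0; heap: [0-4 ALLOC][5-40 FREE]
Op 2: free(a) -> (freed a); heap: [0-40 FREE]
Op 3: b = malloc(10) -> b = 0; heap: [0-9 ALLOC][10-40 FREE]
Op 4: b = realloc(b, 12) -> b = 0; heap: [0-11 ALLOC][12-40 FREE]
Op 5: free(b) -> (freed b); heap: [0-40 FREE]
Op 6: c = malloc(7) -> c = 0; heap: [0-6 ALLOC][7-40 FREE]
Op 7: d = malloc(6) -> d = 7; heap: [0-6 ALLOC][7-12 ALLOC][13-40 FREE]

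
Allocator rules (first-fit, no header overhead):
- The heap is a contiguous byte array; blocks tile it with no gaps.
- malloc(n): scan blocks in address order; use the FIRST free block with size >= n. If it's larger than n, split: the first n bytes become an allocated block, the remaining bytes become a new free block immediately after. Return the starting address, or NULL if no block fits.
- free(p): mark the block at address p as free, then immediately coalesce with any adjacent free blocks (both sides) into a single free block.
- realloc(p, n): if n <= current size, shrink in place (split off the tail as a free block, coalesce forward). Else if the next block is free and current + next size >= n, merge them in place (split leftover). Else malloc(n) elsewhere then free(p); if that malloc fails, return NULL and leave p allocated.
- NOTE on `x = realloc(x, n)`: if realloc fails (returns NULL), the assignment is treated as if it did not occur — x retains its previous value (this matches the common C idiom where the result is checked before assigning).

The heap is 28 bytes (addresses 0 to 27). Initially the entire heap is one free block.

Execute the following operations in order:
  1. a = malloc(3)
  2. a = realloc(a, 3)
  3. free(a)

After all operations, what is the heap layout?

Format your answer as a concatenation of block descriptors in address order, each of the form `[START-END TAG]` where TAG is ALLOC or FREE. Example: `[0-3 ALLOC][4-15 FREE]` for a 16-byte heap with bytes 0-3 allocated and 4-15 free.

Op 1: a = malloc(3) -> a = 0; heap: [0-2 ALLOC][3-27 FREE]
Op 2: a = realloc(a, 3) -> a = 0; heap: [0-2 ALLOC][3-27 FREE]
Op 3: free(a) -> (freed a); heap: [0-27 FREE]

Answer: [0-27 FREE]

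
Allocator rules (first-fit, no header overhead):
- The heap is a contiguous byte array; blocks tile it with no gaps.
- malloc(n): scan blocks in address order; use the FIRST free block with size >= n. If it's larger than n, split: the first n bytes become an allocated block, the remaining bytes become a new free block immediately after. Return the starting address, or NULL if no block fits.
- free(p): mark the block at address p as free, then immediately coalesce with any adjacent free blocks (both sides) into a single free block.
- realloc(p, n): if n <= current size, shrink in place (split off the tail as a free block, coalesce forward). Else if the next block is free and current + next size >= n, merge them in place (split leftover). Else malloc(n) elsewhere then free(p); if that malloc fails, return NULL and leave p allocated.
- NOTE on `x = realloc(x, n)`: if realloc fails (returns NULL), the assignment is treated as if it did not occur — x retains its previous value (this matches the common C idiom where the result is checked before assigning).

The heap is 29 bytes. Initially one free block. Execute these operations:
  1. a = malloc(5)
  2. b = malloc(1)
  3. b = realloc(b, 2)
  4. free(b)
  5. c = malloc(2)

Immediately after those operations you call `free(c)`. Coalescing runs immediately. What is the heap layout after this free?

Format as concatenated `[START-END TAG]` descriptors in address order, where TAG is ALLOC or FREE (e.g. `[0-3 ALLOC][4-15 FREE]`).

Answer: [0-4 ALLOC][5-28 FREE]

Derivation:
Op 1: a = malloc(5) -> a = 0; heap: [0-4 ALLOC][5-28 FREE]
Op 2: b = malloc(1) -> b = 5; heap: [0-4 ALLOC][5-5 ALLOC][6-28 FREE]
Op 3: b = realloc(b, 2) -> b = 5; heap: [0-4 ALLOC][5-6 ALLOC][7-28 FREE]
Op 4: free(b) -> (freed b); heap: [0-4 ALLOC][5-28 FREE]
Op 5: c = malloc(2) -> c = 5; heap: [0-4 ALLOC][5-6 ALLOC][7-28 FREE]
free(c): c = 5 -> block [5-6 ALLOC]; mark free, coalesce with adjacent free neighbors -> [0-4 ALLOC][5-28 FREE]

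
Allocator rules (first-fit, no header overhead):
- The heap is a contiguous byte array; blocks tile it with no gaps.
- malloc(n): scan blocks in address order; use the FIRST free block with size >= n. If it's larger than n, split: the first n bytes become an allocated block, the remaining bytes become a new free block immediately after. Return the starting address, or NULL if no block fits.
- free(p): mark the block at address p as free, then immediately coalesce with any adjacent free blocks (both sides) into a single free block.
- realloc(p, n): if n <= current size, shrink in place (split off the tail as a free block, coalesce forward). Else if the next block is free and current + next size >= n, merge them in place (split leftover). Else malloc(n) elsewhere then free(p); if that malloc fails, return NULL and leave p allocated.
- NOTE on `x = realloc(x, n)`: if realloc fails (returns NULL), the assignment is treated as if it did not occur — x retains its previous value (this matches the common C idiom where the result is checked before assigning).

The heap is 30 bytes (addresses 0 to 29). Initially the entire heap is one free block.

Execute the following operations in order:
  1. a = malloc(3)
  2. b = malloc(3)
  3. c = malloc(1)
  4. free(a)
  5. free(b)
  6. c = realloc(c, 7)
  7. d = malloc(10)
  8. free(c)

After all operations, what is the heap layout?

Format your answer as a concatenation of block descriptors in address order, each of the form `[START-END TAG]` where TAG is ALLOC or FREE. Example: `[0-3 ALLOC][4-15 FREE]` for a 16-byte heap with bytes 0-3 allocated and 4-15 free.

Op 1: a = malloc(3) -> a = 0; heap: [0-2 ALLOC][3-29 FREE]
Op 2: b = malloc(3) -> b = 3; heap: [0-2 ALLOC][3-5 ALLOC][6-29 FREE]
Op 3: c = malloc(1) -> c = 6; heap: [0-2 ALLOC][3-5 ALLOC][6-6 ALLOC][7-29 FREE]
Op 4: free(a) -> (freed a); heap: [0-2 FREE][3-5 ALLOC][6-6 ALLOC][7-29 FREE]
Op 5: free(b) -> (freed b); heap: [0-5 FREE][6-6 ALLOC][7-29 FREE]
Op 6: c = realloc(c, 7) -> c = 6; heap: [0-5 FREE][6-12 ALLOC][13-29 FREE]
Op 7: d = malloc(10) -> d = 13; heap: [0-5 FREE][6-12 ALLOC][13-22 ALLOC][23-29 FREE]
Op 8: free(c) -> (freed c); heap: [0-12 FREE][13-22 ALLOC][23-29 FREE]

Answer: [0-12 FREE][13-22 ALLOC][23-29 FREE]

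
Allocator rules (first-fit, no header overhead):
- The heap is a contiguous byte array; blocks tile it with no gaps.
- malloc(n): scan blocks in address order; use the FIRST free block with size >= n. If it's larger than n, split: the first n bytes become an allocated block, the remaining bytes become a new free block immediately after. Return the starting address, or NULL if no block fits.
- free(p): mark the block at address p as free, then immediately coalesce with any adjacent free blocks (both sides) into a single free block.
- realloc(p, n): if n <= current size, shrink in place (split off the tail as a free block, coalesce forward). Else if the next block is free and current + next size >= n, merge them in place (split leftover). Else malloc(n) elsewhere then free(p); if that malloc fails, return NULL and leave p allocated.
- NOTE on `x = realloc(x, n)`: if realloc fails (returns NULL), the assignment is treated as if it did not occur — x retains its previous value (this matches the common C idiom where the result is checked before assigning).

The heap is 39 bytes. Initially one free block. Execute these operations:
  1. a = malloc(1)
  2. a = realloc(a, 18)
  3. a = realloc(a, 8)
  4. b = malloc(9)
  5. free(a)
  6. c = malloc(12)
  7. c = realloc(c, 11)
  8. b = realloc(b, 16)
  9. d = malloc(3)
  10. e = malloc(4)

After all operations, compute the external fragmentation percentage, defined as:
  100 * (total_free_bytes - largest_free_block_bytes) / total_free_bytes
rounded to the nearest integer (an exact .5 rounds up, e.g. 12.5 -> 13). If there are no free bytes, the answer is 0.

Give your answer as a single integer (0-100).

Answer: 8

Derivation:
Op 1: a = malloc(1) -> a = 0; heap: [0-0 ALLOC][1-38 FREE]
Op 2: a = realloc(a, 18) -> a = 0; heap: [0-17 ALLOC][18-38 FREE]
Op 3: a = realloc(a, 8) -> a = 0; heap: [0-7 ALLOC][8-38 FREE]
Op 4: b = malloc(9) -> b = 8; heap: [0-7 ALLOC][8-16 ALLOC][17-38 FREE]
Op 5: free(a) -> (freed a); heap: [0-7 FREE][8-16 ALLOC][17-38 FREE]
Op 6: c = malloc(12) -> c = 17; heap: [0-7 FREE][8-16 ALLOC][17-28 ALLOC][29-38 FREE]
Op 7: c = realloc(c, 11) -> c = 17; heap: [0-7 FREE][8-16 ALLOC][17-27 ALLOC][28-38 FREE]
Op 8: b = realloc(b, 16) -> NULL (b unchanged); heap: [0-7 FREE][8-16 ALLOC][17-27 ALLOC][28-38 FREE]
Op 9: d = malloc(3) -> d = 0; heap: [0-2 ALLOC][3-7 FREE][8-16 ALLOC][17-27 ALLOC][28-38 FREE]
Op 10: e = malloc(4) -> e = 3; heap: [0-2 ALLOC][3-6 ALLOC][7-7 FREE][8-16 ALLOC][17-27 ALLOC][28-38 FREE]
Free blocks: [1 11] total_free=12 largest=11 -> 100*(12-11)/12 = 100/12 ≈ 8.333 -> rounds to 8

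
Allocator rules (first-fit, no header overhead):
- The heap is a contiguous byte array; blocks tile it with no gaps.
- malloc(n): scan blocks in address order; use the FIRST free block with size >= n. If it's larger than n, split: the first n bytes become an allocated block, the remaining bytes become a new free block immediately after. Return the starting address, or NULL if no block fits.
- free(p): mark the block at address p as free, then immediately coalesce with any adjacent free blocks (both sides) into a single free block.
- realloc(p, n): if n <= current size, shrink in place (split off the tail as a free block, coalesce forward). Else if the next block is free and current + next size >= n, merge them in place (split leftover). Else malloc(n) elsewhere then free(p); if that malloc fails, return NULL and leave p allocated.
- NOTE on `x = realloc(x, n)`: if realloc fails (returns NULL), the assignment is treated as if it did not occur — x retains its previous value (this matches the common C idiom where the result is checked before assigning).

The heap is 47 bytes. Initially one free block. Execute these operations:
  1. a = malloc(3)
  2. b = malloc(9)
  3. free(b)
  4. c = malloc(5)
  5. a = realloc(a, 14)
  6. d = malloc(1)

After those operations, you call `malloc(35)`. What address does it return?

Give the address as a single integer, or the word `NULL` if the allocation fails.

Answer: NULL

Derivation:
Op 1: a = malloc(3) -> a = 0; heap: [0-2 ALLOC][3-46 FREE]
Op 2: b = malloc(9) -> b = 3; heap: [0-2 ALLOC][3-11 ALLOC][12-46 FREE]
Op 3: free(b) -> (freed b); heap: [0-2 ALLOC][3-46 FREE]
Op 4: c = malloc(5) -> c = 3; heap: [0-2 ALLOC][3-7 ALLOC][8-46 FREE]
Op 5: a = realloc(a, 14) -> a = 8; heap: [0-2 FREE][3-7 ALLOC][8-21 ALLOC][22-46 FREE]
Op 6: d = malloc(1) -> d = 0; heap: [0-0 ALLOC][1-2 FREE][3-7 ALLOC][8-21 ALLOC][22-46 FREE]
malloc(35): first-fit scan over [0-0 ALLOC][1-2 FREE][3-7 ALLOC][8-21 ALLOC][22-46 FREE] -> NULL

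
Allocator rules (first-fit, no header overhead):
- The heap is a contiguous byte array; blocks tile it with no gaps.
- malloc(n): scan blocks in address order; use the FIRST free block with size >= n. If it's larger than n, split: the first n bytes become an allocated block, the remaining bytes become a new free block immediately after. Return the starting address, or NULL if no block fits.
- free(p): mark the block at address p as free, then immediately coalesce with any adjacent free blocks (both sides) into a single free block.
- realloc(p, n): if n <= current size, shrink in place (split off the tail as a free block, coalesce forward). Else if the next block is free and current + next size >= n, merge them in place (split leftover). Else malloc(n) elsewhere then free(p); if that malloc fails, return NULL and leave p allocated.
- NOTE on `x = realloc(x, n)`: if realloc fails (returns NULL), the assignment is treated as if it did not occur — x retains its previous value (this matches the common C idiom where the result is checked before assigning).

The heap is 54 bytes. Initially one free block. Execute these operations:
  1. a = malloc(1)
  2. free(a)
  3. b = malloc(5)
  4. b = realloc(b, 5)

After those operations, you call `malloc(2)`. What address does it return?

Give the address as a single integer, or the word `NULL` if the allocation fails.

Op 1: a = malloc(1) -> a = 0; heap: [0-0 ALLOC][1-53 FREE]
Op 2: free(a) -> (freed a); heap: [0-53 FREE]
Op 3: b = malloc(5) -> b = 0; heap: [0-4 ALLOC][5-53 FREE]
Op 4: b = realloc(b, 5) -> b = 0; heap: [0-4 ALLOC][5-53 FREE]
malloc(2): first-fit scan over [0-4 ALLOC][5-53 FREE] -> 5

Answer: 5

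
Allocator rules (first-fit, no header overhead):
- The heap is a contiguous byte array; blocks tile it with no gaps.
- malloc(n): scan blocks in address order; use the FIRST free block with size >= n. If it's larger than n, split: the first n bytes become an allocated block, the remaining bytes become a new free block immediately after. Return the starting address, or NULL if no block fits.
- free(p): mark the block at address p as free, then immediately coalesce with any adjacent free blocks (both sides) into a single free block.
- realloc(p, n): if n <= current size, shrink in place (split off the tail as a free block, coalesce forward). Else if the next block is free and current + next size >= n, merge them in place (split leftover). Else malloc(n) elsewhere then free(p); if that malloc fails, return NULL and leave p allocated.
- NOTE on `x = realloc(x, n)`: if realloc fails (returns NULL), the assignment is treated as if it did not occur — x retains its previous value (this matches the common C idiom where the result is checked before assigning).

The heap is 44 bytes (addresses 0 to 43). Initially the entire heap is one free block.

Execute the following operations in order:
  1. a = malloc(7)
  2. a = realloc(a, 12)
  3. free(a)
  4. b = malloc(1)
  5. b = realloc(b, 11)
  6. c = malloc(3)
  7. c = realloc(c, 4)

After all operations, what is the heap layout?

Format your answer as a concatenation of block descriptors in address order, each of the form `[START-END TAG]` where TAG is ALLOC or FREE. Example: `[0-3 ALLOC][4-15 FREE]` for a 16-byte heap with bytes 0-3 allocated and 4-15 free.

Op 1: a = malloc(7) -> a = 0; heap: [0-6 ALLOC][7-43 FREE]
Op 2: a = realloc(a, 12) -> a = 0; heap: [0-11 ALLOC][12-43 FREE]
Op 3: free(a) -> (freed a); heap: [0-43 FREE]
Op 4: b = malloc(1) -> b = 0; heap: [0-0 ALLOC][1-43 FREE]
Op 5: b = realloc(b, 11) -> b = 0; heap: [0-10 ALLOC][11-43 FREE]
Op 6: c = malloc(3) -> c = 11; heap: [0-10 ALLOC][11-13 ALLOC][14-43 FREE]
Op 7: c = realloc(c, 4) -> c = 11; heap: [0-10 ALLOC][11-14 ALLOC][15-43 FREE]

Answer: [0-10 ALLOC][11-14 ALLOC][15-43 FREE]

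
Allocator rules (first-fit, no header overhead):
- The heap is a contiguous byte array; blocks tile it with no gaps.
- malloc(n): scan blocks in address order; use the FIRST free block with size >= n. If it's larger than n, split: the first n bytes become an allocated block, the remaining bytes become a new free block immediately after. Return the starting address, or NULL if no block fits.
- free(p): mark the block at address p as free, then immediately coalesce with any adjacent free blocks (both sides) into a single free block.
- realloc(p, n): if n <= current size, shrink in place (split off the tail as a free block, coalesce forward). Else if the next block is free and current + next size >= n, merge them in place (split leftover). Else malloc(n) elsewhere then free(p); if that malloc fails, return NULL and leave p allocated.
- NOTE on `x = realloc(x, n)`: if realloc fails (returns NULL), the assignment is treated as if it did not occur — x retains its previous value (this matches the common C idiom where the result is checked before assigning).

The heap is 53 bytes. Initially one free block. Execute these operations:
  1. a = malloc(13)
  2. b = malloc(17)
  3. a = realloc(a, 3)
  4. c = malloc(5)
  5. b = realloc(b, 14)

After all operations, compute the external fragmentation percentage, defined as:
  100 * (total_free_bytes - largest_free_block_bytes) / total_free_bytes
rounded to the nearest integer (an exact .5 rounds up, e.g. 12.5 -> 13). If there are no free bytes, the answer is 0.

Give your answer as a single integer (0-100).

Answer: 16

Derivation:
Op 1: a = malloc(13) -> a = 0; heap: [0-12 ALLOC][13-52 FREE]
Op 2: b = malloc(17) -> b = 13; heap: [0-12 ALLOC][13-29 ALLOC][30-52 FREE]
Op 3: a = realloc(a, 3) -> a = 0; heap: [0-2 ALLOC][3-12 FREE][13-29 ALLOC][30-52 FREE]
Op 4: c = malloc(5) -> c = 3; heap: [0-2 ALLOC][3-7 ALLOC][8-12 FREE][13-29 ALLOC][30-52 FREE]
Op 5: b = realloc(b, 14) -> b = 13; heap: [0-2 ALLOC][3-7 ALLOC][8-12 FREE][13-26 ALLOC][27-52 FREE]
Free blocks: [5 26] total_free=31 largest=26 -> 100*(31-26)/31 = 500/31 ≈ 16.129 -> rounds to 16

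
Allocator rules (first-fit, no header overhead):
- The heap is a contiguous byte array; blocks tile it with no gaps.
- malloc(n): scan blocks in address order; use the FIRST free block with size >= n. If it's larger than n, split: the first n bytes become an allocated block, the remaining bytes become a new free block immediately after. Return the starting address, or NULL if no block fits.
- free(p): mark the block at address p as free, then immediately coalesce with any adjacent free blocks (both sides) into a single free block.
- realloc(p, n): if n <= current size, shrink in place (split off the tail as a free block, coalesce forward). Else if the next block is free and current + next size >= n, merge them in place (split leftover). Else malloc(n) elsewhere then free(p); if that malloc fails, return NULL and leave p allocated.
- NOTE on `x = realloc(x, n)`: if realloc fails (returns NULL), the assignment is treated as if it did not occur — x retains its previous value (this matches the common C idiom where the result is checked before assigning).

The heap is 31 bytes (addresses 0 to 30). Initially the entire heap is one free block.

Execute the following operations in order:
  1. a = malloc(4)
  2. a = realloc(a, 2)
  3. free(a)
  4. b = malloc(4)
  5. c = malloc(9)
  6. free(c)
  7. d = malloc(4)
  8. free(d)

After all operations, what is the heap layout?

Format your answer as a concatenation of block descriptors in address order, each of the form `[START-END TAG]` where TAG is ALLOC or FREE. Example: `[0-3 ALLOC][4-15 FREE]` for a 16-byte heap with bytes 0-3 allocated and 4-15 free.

Answer: [0-3 ALLOC][4-30 FREE]

Derivation:
Op 1: a = malloc(4) -> a = 0; heap: [0-3 ALLOC][4-30 FREE]
Op 2: a = realloc(a, 2) -> a = 0; heap: [0-1 ALLOC][2-30 FREE]
Op 3: free(a) -> (freed a); heap: [0-30 FREE]
Op 4: b = malloc(4) -> b = 0; heap: [0-3 ALLOC][4-30 FREE]
Op 5: c = malloc(9) -> c = 4; heap: [0-3 ALLOC][4-12 ALLOC][13-30 FREE]
Op 6: free(c) -> (freed c); heap: [0-3 ALLOC][4-30 FREE]
Op 7: d = malloc(4) -> d = 4; heap: [0-3 ALLOC][4-7 ALLOC][8-30 FREE]
Op 8: free(d) -> (freed d); heap: [0-3 ALLOC][4-30 FREE]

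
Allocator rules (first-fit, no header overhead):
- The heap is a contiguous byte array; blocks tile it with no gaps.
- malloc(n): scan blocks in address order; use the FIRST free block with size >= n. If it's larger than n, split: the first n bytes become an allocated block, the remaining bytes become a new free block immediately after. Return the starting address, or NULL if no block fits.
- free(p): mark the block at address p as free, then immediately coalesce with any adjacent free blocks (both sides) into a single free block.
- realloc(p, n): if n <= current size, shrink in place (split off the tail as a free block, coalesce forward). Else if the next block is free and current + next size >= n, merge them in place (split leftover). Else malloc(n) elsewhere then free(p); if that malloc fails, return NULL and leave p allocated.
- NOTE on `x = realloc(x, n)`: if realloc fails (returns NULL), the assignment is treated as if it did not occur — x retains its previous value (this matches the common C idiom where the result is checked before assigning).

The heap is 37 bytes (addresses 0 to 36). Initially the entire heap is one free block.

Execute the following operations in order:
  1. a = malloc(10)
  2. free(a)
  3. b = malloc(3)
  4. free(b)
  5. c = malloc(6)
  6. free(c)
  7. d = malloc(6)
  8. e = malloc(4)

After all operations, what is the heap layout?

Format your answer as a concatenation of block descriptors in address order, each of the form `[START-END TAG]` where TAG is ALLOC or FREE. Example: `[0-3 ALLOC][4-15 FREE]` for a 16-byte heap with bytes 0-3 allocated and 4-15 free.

Op 1: a = malloc(10) -> a = 0; heap: [0-9 ALLOC][10-36 FREE]
Op 2: free(a) -> (freed a); heap: [0-36 FREE]
Op 3: b = malloc(3) -> b = 0; heap: [0-2 ALLOC][3-36 FREE]
Op 4: free(b) -> (freed b); heap: [0-36 FREE]
Op 5: c = malloc(6) -> c = 0; heap: [0-5 ALLOC][6-36 FREE]
Op 6: free(c) -> (freed c); heap: [0-36 FREE]
Op 7: d = malloc(6) -> d = 0; heap: [0-5 ALLOC][6-36 FREE]
Op 8: e = malloc(4) -> e = 6; heap: [0-5 ALLOC][6-9 ALLOC][10-36 FREE]

Answer: [0-5 ALLOC][6-9 ALLOC][10-36 FREE]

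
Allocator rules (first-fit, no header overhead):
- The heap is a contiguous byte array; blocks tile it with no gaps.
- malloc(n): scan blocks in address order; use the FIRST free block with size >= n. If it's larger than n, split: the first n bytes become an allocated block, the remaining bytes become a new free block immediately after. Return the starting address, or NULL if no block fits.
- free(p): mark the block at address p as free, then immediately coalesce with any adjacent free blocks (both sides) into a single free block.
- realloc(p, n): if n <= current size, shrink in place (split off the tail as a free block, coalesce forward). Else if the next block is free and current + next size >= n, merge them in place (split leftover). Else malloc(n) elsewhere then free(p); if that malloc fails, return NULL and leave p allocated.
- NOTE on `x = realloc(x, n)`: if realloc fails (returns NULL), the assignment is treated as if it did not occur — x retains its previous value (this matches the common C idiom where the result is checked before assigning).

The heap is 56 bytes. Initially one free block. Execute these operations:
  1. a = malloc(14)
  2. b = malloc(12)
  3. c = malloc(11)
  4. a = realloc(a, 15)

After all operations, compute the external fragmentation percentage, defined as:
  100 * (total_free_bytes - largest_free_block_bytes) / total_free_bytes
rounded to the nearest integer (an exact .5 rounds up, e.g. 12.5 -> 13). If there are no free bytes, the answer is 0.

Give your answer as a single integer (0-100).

Answer: 22

Derivation:
Op 1: a = malloc(14) -> a = 0; heap: [0-13 ALLOC][14-55 FREE]
Op 2: b = malloc(12) -> b = 14; heap: [0-13 ALLOC][14-25 ALLOC][26-55 FREE]
Op 3: c = malloc(11) -> c = 26; heap: [0-13 ALLOC][14-25 ALLOC][26-36 ALLOC][37-55 FREE]
Op 4: a = realloc(a, 15) -> a = 37; heap: [0-13 FREE][14-25 ALLOC][26-36 ALLOC][37-51 ALLOC][52-55 FREE]
Free blocks: [14 4] total_free=18 largest=14 -> 100*(18-14)/18 = 400/18 ≈ 22.222 -> rounds to 22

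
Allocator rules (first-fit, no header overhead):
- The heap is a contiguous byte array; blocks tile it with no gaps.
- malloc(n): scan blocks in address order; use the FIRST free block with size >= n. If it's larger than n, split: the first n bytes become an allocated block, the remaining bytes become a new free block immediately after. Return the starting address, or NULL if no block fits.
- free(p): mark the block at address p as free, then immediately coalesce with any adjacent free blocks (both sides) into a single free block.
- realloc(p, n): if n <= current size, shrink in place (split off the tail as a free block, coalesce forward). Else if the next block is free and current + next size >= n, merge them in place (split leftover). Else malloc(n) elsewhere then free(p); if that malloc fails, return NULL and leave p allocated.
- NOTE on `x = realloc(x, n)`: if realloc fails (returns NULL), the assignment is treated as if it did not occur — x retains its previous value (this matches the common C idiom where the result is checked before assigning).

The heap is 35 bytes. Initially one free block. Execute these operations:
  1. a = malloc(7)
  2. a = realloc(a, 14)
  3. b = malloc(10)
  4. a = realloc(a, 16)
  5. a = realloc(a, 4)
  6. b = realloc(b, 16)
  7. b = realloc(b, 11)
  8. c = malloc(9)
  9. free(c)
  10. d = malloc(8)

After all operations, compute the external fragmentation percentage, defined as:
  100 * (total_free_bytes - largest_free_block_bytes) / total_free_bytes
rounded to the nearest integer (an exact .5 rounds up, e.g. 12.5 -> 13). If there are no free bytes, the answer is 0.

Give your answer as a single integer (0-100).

Op 1: a = malloc(7) -> a = 0; heap: [0-6 ALLOC][7-34 FREE]
Op 2: a = realloc(a, 14) -> a = 0; heap: [0-13 ALLOC][14-34 FREE]
Op 3: b = malloc(10) -> b = 14; heap: [0-13 ALLOC][14-23 ALLOC][24-34 FREE]
Op 4: a = realloc(a, 16) -> NULL (a unchanged); heap: [0-13 ALLOC][14-23 ALLOC][24-34 FREE]
Op 5: a = realloc(a, 4) -> a = 0; heap: [0-3 ALLOC][4-13 FREE][14-23 ALLOC][24-34 FREE]
Op 6: b = realloc(b, 16) -> b = 14; heap: [0-3 ALLOC][4-13 FREE][14-29 ALLOC][30-34 FREE]
Op 7: b = realloc(b, 11) -> b = 14; heap: [0-3 ALLOC][4-13 FREE][14-24 ALLOC][25-34 FREE]
Op 8: c = malloc(9) -> c = 4; heap: [0-3 ALLOC][4-12 ALLOC][13-13 FREE][14-24 ALLOC][25-34 FREE]
Op 9: free(c) -> (freed c); heap: [0-3 ALLOC][4-13 FREE][14-24 ALLOC][25-34 FREE]
Op 10: d = malloc(8) -> d = 4; heap: [0-3 ALLOC][4-11 ALLOC][12-13 FREE][14-24 ALLOC][25-34 FREE]
Free blocks: [2 10] total_free=12 largest=10 -> 100*(12-10)/12 = 200/12 ≈ 16.667 -> rounds to 17

Answer: 17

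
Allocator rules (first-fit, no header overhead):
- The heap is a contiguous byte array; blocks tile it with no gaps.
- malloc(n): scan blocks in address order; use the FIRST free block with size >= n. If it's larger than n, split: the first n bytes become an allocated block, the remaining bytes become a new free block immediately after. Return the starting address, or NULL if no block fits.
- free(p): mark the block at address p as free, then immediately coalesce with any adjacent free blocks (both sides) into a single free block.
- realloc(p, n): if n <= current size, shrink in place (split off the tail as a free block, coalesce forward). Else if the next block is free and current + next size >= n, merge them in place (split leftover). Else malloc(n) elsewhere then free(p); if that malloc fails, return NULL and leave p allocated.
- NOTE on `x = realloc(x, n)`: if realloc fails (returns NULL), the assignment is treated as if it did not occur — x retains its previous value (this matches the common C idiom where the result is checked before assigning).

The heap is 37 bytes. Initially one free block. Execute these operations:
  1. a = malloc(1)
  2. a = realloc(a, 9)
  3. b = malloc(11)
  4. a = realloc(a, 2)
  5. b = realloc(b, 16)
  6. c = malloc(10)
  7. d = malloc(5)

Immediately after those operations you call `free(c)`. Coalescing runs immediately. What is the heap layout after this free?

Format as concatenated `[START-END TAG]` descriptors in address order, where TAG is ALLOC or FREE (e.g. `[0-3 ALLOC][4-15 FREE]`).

Op 1: a = malloc(1) -> a = 0; heap: [0-0 ALLOC][1-36 FREE]
Op 2: a = realloc(a, 9) -> a = 0; heap: [0-8 ALLOC][9-36 FREE]
Op 3: b = malloc(11) -> b = 9; heap: [0-8 ALLOC][9-19 ALLOC][20-36 FREE]
Op 4: a = realloc(a, 2) -> a = 0; heap: [0-1 ALLOC][2-8 FREE][9-19 ALLOC][20-36 FREE]
Op 5: b = realloc(b, 16) -> b = 9; heap: [0-1 ALLOC][2-8 FREE][9-24 ALLOC][25-36 FREE]
Op 6: c = malloc(10) -> c = 25; heap: [0-1 ALLOC][2-8 FREE][9-24 ALLOC][25-34 ALLOC][35-36 FREE]
Op 7: d = malloc(5) -> d = 2; heap: [0-1 ALLOC][2-6 ALLOC][7-8 FREE][9-24 ALLOC][25-34 ALLOC][35-36 FREE]
free(c): c = 25 -> block [25-34 ALLOC]; mark free, coalesce with adjacent free neighbors -> [0-1 ALLOC][2-6 ALLOC][7-8 FREE][9-24 ALLOC][25-36 FREE]

Answer: [0-1 ALLOC][2-6 ALLOC][7-8 FREE][9-24 ALLOC][25-36 FREE]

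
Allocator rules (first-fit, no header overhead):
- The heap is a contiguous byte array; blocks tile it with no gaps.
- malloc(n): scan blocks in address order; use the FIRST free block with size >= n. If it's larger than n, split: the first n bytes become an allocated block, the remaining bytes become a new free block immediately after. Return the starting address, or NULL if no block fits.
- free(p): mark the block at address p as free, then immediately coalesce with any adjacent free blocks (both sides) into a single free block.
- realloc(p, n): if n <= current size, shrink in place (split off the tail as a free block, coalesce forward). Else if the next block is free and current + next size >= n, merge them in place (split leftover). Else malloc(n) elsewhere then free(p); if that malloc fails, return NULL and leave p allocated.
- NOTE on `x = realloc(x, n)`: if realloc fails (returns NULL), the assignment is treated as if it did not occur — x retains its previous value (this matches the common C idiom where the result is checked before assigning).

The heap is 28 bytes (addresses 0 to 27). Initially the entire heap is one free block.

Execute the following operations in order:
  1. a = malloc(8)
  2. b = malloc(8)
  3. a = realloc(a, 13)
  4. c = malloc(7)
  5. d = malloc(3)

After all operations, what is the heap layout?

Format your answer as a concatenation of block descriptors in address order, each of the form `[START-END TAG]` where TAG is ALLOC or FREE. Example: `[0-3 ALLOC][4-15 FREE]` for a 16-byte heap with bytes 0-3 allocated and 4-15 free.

Op 1: a = malloc(8) -> a = 0; heap: [0-7 ALLOC][8-27 FREE]
Op 2: b = malloc(8) -> b = 8; heap: [0-7 ALLOC][8-15 ALLOC][16-27 FREE]
Op 3: a = realloc(a, 13) -> NULL (a unchanged); heap: [0-7 ALLOC][8-15 ALLOC][16-27 FREE]
Op 4: c = malloc(7) -> c = 16; heap: [0-7 ALLOC][8-15 ALLOC][16-22 ALLOC][23-27 FREE]
Op 5: d = malloc(3) -> d = 23; heap: [0-7 ALLOC][8-15 ALLOC][16-22 ALLOC][23-25 ALLOC][26-27 FREE]

Answer: [0-7 ALLOC][8-15 ALLOC][16-22 ALLOC][23-25 ALLOC][26-27 FREE]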